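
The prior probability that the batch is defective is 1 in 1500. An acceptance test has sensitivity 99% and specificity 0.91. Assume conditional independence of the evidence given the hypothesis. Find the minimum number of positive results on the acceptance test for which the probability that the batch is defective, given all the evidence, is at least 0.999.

Prior odds: (1/1500) ÷ (1499/1500) = 1/1499.
False-positive rate = 1 − 0.91 = 0.09; likelihood ratio of a positive = 0.99/0.09 = 11.
Target posterior odds = 0.999/0.001 = 999.
Require 11ⁿ ≥ 999 ÷ (1/1499) = 1497501.
11⁵ = 161051 falls short of 1497501 but 11⁶ = 1771561 reaches it, so n = 6.

6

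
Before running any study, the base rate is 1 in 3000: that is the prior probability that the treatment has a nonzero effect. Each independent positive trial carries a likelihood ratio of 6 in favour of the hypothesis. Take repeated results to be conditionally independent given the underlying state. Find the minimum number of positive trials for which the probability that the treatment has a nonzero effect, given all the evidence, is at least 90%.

6

Prior odds = (1/3000)/(2999/3000) = 1/2999.
Likelihood ratio per positive trial = 6.
Target odds: 0.9 ÷ 0.1 = 9.
Need (1/2999) × 6ⁿ ≥ 9, i.e. 6ⁿ ≥ 26991.
6⁵ = 7776 falls short of 26991 but 6⁶ = 46656 reaches it, so n = 6.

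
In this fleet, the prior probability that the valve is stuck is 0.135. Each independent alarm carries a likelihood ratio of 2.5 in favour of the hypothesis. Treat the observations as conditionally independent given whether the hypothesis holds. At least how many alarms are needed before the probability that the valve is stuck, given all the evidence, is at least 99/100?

Prior odds: 0.135 ÷ 0.865 = 27/173.
Likelihood ratio per alarm = 2.5.
Target odds: 0.99 ÷ 0.01 = 99.
Require 2.5ⁿ ≥ 99 ÷ (27/173) = 1903/3.
2.5⁷ = 610.3515625 falls short of 1903/3 but 2.5⁸ = 390625/256 reaches it, so n = 8.

8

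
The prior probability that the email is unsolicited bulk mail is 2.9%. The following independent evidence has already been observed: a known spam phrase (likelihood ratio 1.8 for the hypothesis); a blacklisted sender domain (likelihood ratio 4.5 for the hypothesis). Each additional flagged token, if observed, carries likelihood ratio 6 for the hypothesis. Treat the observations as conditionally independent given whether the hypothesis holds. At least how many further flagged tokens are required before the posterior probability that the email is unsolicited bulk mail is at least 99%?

4

Prior odds = 0.029/0.971 = 29/971.
Combined Bayes factor of the evidence already in hand = 1.8 × 4.5 = 8.1.
Odds after that evidence = (29/971) × 8.1 = 2349/9710.
Target odds = 0.99/0.01 = 99.
Need 6ⁿ ≥ 99 ÷ (2349/9710) = 106810/261.
6³ = 216 falls short of 106810/261 but 6⁴ = 1296 reaches it, so n = 4.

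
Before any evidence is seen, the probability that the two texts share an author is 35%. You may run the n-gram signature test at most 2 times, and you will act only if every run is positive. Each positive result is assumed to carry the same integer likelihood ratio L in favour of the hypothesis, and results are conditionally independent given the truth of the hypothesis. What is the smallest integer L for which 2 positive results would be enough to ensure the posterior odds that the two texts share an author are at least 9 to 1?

Prior odds = 0.35/0.65 = 7/13.
Target odds = 9.
Need L² ≥ 9 ÷ (7/13) = 117/7.
4² = 16 < 117/7 ≤ 25 = 5², so L = 5.

5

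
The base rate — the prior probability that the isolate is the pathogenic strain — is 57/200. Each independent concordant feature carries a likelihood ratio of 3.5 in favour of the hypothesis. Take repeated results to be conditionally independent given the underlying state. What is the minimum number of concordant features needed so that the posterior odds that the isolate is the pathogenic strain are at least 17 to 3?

3

Prior odds: 0.285 ÷ 0.715 = 57/143.
Likelihood ratio per concordant feature = 3.5.
Target odds = 17/3.
Require 3.5ⁿ ≥ 17/3 ÷ (57/143) = 2431/171.
3.5² = 12.25 falls short of 2431/171 but 3.5³ = 42.875 reaches it, so n = 3.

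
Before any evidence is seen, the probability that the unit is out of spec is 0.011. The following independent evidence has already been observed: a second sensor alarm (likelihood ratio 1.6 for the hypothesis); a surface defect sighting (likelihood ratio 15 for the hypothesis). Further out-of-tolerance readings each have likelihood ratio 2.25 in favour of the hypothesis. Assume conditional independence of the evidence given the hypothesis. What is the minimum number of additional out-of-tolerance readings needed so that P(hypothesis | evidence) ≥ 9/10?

5

Prior odds = 0.011/0.989 = 11/989.
Combined Bayes factor of the evidence already in hand = 1.6 × 15 = 24.
Odds after that evidence = (11/989) × 24 = 264/989.
Target odds = 0.9/0.1 = 9.
Need 2.25ⁿ ≥ 9 ÷ (264/989) = 2967/88.
2.25⁴ = 25.62890625 falls short of 2967/88 but 2.25⁵ = 59049/1024 reaches it, so n = 5.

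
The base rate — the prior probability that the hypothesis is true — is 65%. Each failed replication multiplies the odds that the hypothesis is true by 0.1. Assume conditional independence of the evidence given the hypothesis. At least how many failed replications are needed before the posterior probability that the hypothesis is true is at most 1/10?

2

Prior odds = 0.65/0.35 = 13/7.
Likelihood ratio per failed replication = 0.1.
Target posterior odds = 0.1/0.9 = 1/9.
Require 0.1ⁿ ≤ 1/9 ÷ (13/7) = 7/117.
0.1¹ = 0.1 is still above 7/117 but 0.1² = 0.01 is at or below it, so n = 2.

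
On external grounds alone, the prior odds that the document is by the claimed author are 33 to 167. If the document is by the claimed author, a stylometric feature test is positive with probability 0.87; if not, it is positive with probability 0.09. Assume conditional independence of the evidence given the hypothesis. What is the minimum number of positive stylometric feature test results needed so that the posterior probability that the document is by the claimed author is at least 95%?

Prior odds = 33/167.
Likelihood ratio of a positive = 0.87/0.09 = 29/3.
Target odds: 0.95 ÷ 0.05 = 19.
Need (33/167) × (29/3)ⁿ ≥ 19, i.e. (29/3)ⁿ ≥ 3173/33.
(29/3)² = 841/9 falls short of 3173/33 but (29/3)³ = 24389/27 reaches it, so n = 3.

3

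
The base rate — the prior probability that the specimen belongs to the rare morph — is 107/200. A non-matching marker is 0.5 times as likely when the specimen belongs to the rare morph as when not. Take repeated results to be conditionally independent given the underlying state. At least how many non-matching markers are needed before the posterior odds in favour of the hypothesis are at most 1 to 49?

6

Prior odds = 0.535/0.465 = 107/93.
Likelihood ratio per non-matching marker = 0.5.
Target odds = 1/49.
Need (107/93) × 0.5ⁿ ≤ 1/49, i.e. 0.5ⁿ ≤ 93/5243.
0.5⁵ = 0.03125 is still above 93/5243 but 0.5⁶ = 0.015625 is at or below it, so n = 6.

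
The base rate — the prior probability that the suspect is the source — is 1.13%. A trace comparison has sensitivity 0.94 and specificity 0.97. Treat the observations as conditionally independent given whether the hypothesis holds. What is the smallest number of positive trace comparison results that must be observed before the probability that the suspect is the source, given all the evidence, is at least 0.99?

3

Prior odds = 0.0113/0.9887 = 113/9887.
False-positive rate = 1 − 0.97 = 0.03; likelihood ratio of a positive = 0.94/0.03 = 94/3.
Target odds: 0.99 ÷ 0.01 = 99.
Require (94/3)ⁿ ≥ 99 ÷ (113/9887) = 978813/113.
(94/3)² = 8836/9 falls short of 978813/113 but (94/3)³ = 830584/27 reaches it, so n = 3.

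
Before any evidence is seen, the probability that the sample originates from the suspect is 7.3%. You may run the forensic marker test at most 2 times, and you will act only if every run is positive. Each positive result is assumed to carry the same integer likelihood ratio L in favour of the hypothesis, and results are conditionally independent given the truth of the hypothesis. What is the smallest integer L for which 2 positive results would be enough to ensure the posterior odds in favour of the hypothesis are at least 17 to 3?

Prior odds = 0.073/0.927 = 73/927.
Target odds = 17/3.
Need L² ≥ 17/3 ÷ (73/927) = 5253/73.
8² = 64 < 5253/73 ≤ 81 = 9², so L = 9.

9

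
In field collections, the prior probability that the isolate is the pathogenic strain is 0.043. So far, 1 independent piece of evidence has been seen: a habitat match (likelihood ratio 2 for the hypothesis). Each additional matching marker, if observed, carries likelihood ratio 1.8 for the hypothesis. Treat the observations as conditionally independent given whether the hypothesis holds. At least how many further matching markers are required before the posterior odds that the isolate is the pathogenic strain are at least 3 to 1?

6

Prior odds = 0.043/0.957 = 43/957.
Bayes factor of the evidence already in hand = 2.
Odds after that evidence = (43/957) × 2 = 86/957.
Target odds = 3.
Need 1.8ⁿ ≥ 3 ÷ (86/957) = 2871/86.
1.8⁵ = 18.89568 falls short of 2871/86 but 1.8⁶ = 531441/15625 reaches it, so n = 6.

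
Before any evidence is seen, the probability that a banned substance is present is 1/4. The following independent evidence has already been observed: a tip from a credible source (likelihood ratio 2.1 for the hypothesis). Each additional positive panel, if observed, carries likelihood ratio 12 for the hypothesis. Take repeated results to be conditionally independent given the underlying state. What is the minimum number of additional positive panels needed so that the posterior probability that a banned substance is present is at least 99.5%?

3

Prior odds = 0.25/0.75 = 1/3.
Bayes factor of the evidence already in hand = 2.1.
Odds after that evidence = (1/3) × 2.1 = 0.7.
Target odds = 0.995/0.005 = 199.
Need 12ⁿ ≥ 199 ÷ 0.7 = 1990/7.
12² = 144 falls short of 1990/7 but 12³ = 1728 reaches it, so n = 3.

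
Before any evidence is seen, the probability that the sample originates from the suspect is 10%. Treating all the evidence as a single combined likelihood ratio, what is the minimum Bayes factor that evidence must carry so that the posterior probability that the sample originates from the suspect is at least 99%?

Prior odds = 0.1/0.9 = 1/9.
Target odds = 0.99/0.01 = 99.
Required Bayes factor = 99 ÷ (1/9) = 891.

891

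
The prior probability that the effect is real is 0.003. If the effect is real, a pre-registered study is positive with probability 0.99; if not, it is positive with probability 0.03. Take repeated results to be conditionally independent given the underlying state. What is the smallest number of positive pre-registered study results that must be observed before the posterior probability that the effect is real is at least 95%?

Prior odds: 0.003 ÷ 0.997 = 3/997.
Likelihood ratio of a positive = 0.99/0.03 = 33.
Target odds: 0.95 ÷ 0.05 = 19.
Require 33ⁿ ≥ 19 ÷ (3/997) = 18943/3.
33² = 1089 falls short of 18943/3 but 33³ = 35937 reaches it, so n = 3.

3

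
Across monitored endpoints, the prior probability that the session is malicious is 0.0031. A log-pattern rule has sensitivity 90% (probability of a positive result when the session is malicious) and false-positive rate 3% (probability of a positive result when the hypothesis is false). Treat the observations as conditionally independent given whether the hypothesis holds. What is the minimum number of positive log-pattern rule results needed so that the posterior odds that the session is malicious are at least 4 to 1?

Prior odds = 0.0031/0.9969 = 31/9969.
Likelihood ratio of a positive result = 0.9/0.03 = 30.
Target odds = 4.
Require 30ⁿ ≥ 4 ÷ (31/9969) = 39876/31.
30² = 900 falls short of 39876/31 but 30³ = 27000 reaches it, so n = 3.

3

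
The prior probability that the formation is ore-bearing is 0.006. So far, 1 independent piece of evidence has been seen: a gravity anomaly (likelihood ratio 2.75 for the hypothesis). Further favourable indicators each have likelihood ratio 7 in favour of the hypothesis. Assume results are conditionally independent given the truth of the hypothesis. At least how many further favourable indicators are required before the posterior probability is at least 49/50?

Prior odds = 0.006/0.994 = 3/497.
Bayes factor of the evidence already in hand = 2.75.
Odds after that evidence = (3/497) × 2.75 = 33/1988.
Target odds = 0.98/0.02 = 49.
Need 7ⁿ ≥ 49 ÷ (33/1988) = 97412/33.
7⁴ = 2401 falls short of 97412/33 but 7⁵ = 16807 reaches it, so n = 5.

5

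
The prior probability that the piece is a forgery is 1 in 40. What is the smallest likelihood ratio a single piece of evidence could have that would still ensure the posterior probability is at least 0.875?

273

Prior odds = 0.025/0.975 = 1/39.
Target odds = 0.875/0.125 = 7.
Required Bayes factor = 7 ÷ (1/39) = 273.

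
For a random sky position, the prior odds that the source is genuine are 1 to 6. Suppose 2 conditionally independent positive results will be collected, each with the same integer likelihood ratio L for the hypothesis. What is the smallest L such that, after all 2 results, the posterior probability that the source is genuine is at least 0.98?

Prior odds = 1/6.
Target odds = 0.98/0.02 = 49.
Need L² ≥ 49 ÷ (1/6) = 294.
17² = 289 < 294 ≤ 324 = 18², so L = 18.

18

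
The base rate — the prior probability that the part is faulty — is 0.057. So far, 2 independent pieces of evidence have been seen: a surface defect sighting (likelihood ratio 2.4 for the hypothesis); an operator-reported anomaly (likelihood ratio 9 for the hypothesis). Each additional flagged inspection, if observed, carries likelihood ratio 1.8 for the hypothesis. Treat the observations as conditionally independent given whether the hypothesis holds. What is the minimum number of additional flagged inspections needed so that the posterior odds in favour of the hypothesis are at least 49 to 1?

7

Prior odds = 0.057/0.943 = 57/943.
Combined Bayes factor of the evidence already in hand = 2.4 × 9 = 21.6.
Odds after that evidence = (57/943) × 21.6 = 6156/4715.
Target odds = 49.
Need 1.8ⁿ ≥ 49 ÷ (6156/4715) = 231035/6156.
1.8⁶ = 531441/15625 falls short of 231035/6156 but 1.8⁷ = 4782969/78125 reaches it, so n = 7.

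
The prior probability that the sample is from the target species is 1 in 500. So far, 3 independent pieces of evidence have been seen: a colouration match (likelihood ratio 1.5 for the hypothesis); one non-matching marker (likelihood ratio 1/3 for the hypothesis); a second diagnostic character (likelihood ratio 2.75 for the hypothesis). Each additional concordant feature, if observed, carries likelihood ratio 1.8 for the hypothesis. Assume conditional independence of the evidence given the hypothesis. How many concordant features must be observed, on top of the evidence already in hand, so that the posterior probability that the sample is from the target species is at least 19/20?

16

Prior odds = 0.002/0.998 = 1/499.
Combined Bayes factor of the evidence already in hand = 1.5 × (1/3) × 2.75 = 1.375.
Odds after that evidence = (1/499) × 1.375 = 11/3992.
Target odds = 0.95/0.05 = 19.
Need 1.8ⁿ ≥ 19 ÷ (11/3992) = 75848/11.
1.8¹⁵ ≈6746.64 falls short of 75848/11 but 1.8¹⁶ ≈12144 reaches it, so n = 16.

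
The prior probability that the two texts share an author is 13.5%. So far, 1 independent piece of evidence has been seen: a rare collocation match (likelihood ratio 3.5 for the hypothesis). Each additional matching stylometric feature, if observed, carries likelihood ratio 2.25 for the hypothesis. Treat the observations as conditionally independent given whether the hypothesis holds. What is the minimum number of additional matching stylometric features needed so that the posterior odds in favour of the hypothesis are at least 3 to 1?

Prior odds = 0.135/0.865 = 27/173.
Bayes factor of the evidence already in hand = 3.5.
Odds after that evidence = (27/173) × 3.5 = 189/346.
Target odds = 3.
Need 2.25ⁿ ≥ 3 ÷ (189/346) = 346/63.
2.25² = 5.0625 falls short of 346/63 but 2.25³ = 11.390625 reaches it, so n = 3.

3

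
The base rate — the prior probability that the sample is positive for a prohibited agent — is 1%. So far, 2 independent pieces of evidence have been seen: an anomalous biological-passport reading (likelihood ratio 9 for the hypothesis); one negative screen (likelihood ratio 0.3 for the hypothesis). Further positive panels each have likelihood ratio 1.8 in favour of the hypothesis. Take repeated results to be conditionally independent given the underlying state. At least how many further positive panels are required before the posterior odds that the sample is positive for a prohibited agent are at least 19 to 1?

Prior odds = 0.01/0.99 = 1/99.
Combined Bayes factor of the evidence already in hand = 9 × 0.3 = 2.7.
Odds after that evidence = (1/99) × 2.7 = 3/110.
Target odds = 19.
Need 1.8ⁿ ≥ 19 ÷ (3/110) = 2090/3.
1.8¹¹ ≈642.684 falls short of 2090/3 but 1.8¹² ≈1156.83 reaches it, so n = 12.

12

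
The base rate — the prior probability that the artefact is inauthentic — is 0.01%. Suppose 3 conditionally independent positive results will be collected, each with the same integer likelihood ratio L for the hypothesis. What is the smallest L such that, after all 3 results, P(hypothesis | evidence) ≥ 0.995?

126

Prior odds = 0.0001/0.9999 = 1/9999.
Target odds = 0.995/0.005 = 199.
Need L³ ≥ 199 ÷ (1/9999) = 1989801.
125³ = 1953125 < 1989801 ≤ 2000376 = 126³, so L = 126.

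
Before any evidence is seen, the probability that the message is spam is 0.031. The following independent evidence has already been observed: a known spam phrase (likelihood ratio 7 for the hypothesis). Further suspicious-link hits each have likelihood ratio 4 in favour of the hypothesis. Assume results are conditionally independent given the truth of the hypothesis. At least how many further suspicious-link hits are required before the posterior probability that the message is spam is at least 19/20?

4

Prior odds = 0.031/0.969 = 31/969.
Bayes factor of the evidence already in hand = 7.
Odds after that evidence = (31/969) × 7 = 217/969.
Target odds = 0.95/0.05 = 19.
Need 4ⁿ ≥ 19 ÷ (217/969) = 18411/217.
4³ = 64 falls short of 18411/217 but 4⁴ = 256 reaches it, so n = 4.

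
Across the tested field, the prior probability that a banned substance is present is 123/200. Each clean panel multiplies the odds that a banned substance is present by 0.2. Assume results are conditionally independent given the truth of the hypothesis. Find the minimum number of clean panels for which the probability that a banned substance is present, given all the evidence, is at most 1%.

Prior odds = 0.615/0.385 = 123/77.
Likelihood ratio per clean panel = 0.2.
Target odds: 0.01 ÷ 0.99 = 1/99.
Require 0.2ⁿ ≤ 1/99 ÷ (123/77) = 7/1107.
0.2³ = 0.008 is still above 7/1107 but 0.2⁴ = 0.0016 is at or below it, so n = 4.

4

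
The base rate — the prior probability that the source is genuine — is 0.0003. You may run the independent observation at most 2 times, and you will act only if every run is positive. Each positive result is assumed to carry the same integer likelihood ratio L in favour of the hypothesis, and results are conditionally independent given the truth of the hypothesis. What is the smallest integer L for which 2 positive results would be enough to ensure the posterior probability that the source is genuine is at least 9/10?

174

Prior odds = 0.0003/0.9997 = 3/9997.
Target odds = 0.9/0.1 = 9.
Need L² ≥ 9 ÷ (3/9997) = 29991.
173² = 29929 < 29991 ≤ 30276 = 174², so L = 174.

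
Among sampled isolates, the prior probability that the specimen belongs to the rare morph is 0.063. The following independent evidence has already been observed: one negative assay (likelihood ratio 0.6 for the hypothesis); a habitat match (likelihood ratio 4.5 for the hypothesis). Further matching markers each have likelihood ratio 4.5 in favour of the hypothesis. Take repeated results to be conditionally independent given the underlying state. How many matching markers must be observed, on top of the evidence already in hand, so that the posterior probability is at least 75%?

2

Prior odds = 0.063/0.937 = 63/937.
Combined Bayes factor of the evidence already in hand = 0.6 × 4.5 = 2.7.
Odds after that evidence = (63/937) × 2.7 = 1701/9370.
Target odds = 0.75/0.25 = 3.
Need 4.5ⁿ ≥ 3 ÷ (1701/9370) = 9370/567.
4.5¹ = 4.5 falls short of 9370/567 but 4.5² = 20.25 reaches it, so n = 2.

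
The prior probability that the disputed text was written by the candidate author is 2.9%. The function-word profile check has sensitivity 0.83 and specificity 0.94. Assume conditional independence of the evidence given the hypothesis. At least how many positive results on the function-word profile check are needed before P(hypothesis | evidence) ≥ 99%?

Prior odds: 0.029 ÷ 0.971 = 29/971.
False-positive rate = 1 − 0.94 = 0.06; likelihood ratio of a positive = 0.83/0.06 = 83/6.
Target odds: 0.99 ÷ 0.01 = 99.
Require (83/6)ⁿ ≥ 99 ÷ (29/971) = 96129/29.
(83/6)³ = 571787/216 falls short of 96129/29 but (83/6)⁴ = 47458321/1296 reaches it, so n = 4.

4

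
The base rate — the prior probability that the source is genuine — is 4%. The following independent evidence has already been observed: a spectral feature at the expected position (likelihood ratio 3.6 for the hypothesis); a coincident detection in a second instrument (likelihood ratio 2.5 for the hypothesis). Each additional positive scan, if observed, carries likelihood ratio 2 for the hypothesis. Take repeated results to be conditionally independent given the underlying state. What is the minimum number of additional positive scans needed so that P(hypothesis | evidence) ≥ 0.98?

8

Prior odds = 0.04/0.96 = 1/24.
Combined Bayes factor of the evidence already in hand = 3.6 × 2.5 = 9.
Odds after that evidence = (1/24) × 9 = 0.375.
Target odds = 0.98/0.02 = 49.
Need 2ⁿ ≥ 49 ÷ 0.375 = 392/3.
2⁷ = 128 falls short of 392/3 but 2⁸ = 256 reaches it, so n = 8.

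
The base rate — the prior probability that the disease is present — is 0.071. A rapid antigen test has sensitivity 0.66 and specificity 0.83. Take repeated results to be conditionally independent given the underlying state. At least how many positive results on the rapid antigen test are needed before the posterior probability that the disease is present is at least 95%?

5

Prior odds = 0.071/0.929 = 71/929.
False-positive rate = 1 − 0.83 = 0.17; likelihood ratio of a positive = 0.66/0.17 = 66/17.
Target odds: 0.95 ÷ 0.05 = 19.
Require (66/17)ⁿ ≥ 19 ÷ (71/929) = 17651/71.
(66/17)⁴ = 18974736/83521 falls short of 17651/71 but (66/17)⁵ ≈882.013 reaches it, so n = 5.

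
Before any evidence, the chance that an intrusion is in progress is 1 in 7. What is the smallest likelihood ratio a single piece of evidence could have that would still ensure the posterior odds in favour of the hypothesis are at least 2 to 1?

12

Prior odds = (1/7)/(6/7) = 1/6.
Target odds = 2.
Required Bayes factor = 2 ÷ (1/6) = 12.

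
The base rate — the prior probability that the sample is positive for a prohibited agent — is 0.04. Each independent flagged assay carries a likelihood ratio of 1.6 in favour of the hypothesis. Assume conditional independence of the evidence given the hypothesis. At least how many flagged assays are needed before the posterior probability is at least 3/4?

Prior odds = 0.04/0.96 = 1/24.
Likelihood ratio per flagged assay = 1.6.
Target odds: 0.75 ÷ 0.25 = 3.
Need (1/24) × 1.6ⁿ ≥ 3, i.e. 1.6ⁿ ≥ 72.
1.6⁹ = 134217728/1953125 falls short of 72 but 1.6¹⁰ ≈109.951 reaches it, so n = 10.

10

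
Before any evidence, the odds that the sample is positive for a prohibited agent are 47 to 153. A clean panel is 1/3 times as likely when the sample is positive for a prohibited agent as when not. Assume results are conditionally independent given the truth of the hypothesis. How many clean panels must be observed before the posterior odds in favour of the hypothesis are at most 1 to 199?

Prior odds = 47/153.
Likelihood ratio per clean panel = 1/3.
Target odds = 1/199.
Require (1/3)ⁿ ≤ 1/199 ÷ (47/153) = 153/9353.
(1/3)³ = 1/27 is still above 153/9353 but (1/3)⁴ = 1/81 is at or below it, so n = 4.

4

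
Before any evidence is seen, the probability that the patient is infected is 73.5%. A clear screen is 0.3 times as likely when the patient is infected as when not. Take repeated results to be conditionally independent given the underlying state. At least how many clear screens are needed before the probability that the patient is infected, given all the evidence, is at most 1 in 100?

Prior odds = 0.735/0.265 = 147/53.
Likelihood ratio per clear screen = 0.3.
Target posterior odds = 0.01/0.99 = 1/99.
Require 0.3ⁿ ≤ 1/99 ÷ (147/53) = 53/14553.
0.3⁴ = 0.0081 is still above 53/14553 but 0.3⁵ = 243/100000 is at or below it, so n = 5.

5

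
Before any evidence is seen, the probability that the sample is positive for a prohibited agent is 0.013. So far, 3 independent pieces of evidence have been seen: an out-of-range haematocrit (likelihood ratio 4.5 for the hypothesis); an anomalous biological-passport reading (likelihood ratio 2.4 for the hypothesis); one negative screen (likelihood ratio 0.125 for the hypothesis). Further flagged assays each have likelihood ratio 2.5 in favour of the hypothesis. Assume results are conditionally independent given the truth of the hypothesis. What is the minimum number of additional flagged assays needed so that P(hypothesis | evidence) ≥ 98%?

Prior odds = 0.013/0.987 = 13/987.
Combined Bayes factor of the evidence already in hand = 4.5 × 2.4 × 0.125 = 1.35.
Odds after that evidence = (13/987) × 1.35 = 117/6580.
Target odds = 0.98/0.02 = 49.
Need 2.5ⁿ ≥ 49 ÷ (117/6580) = 322420/117.
2.5⁸ = 390625/256 falls short of 322420/117 but 2.5⁹ = 1953125/512 reaches it, so n = 9.

9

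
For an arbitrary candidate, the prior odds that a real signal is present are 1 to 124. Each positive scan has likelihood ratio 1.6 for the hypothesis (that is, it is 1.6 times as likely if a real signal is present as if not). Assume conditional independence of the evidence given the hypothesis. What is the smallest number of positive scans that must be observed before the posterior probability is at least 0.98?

19

Prior odds = 1/124.
Likelihood ratio per positive scan = 1.6.
Target posterior odds = 0.98/0.02 = 49.
Need (1/124) × 1.6ⁿ ≥ 49, i.e. 1.6ⁿ ≥ 6076.
1.6¹⁸ ≈4722.37 falls short of 6076 but 1.6¹⁹ ≈7555.79 reaches it, so n = 19.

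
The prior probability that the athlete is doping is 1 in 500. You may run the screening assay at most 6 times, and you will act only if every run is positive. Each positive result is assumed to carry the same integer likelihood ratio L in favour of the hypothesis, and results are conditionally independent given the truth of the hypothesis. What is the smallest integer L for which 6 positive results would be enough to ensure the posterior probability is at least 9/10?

5

Prior odds = 0.002/0.998 = 1/499.
Target odds = 0.9/0.1 = 9.
Need L⁶ ≥ 9 ÷ (1/499) = 4491.
4⁶ = 4096 < 4491 ≤ 15625 = 5⁶, so L = 5.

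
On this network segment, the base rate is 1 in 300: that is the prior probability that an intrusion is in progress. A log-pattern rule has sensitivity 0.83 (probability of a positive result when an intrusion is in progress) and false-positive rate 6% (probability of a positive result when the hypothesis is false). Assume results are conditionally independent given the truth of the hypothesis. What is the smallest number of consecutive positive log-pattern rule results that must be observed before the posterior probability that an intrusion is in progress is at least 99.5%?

5

Prior odds = (1/300)/(299/300) = 1/299.
Likelihood ratio of a positive result = 0.83/0.06 = 83/6.
Target odds: 0.995 ÷ 0.005 = 199.
Need (1/299) × (83/6)ⁿ ≥ 199, i.e. (83/6)ⁿ ≥ 59501.
(83/6)⁴ = 47458321/1296 falls short of 59501 but (83/6)⁵ ≈506564 reaches it, so n = 5.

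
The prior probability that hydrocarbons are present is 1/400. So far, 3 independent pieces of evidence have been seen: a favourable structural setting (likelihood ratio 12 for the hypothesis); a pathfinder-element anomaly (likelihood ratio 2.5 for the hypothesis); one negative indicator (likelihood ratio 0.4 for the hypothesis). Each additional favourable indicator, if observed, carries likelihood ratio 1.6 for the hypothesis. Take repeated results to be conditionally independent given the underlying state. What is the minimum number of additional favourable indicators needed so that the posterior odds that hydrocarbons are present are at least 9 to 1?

13

Prior odds = 0.0025/0.9975 = 1/399.
Combined Bayes factor of the evidence already in hand = 12 × 2.5 × 0.4 = 12.
Odds after that evidence = (1/399) × 12 = 4/133.
Target odds = 9.
Need 1.6ⁿ ≥ 9 ÷ (4/133) = 299.25.
1.6¹² ≈281.475 falls short of 299.25 but 1.6¹³ ≈450.36 reaches it, so n = 13.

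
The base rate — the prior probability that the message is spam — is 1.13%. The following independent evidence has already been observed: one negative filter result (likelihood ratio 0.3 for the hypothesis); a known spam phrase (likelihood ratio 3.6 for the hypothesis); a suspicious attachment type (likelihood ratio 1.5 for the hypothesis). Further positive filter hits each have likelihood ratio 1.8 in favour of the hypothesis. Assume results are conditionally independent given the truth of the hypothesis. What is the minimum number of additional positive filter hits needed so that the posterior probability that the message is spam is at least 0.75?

9

Prior odds = 0.0113/0.9887 = 113/9887.
Combined Bayes factor of the evidence already in hand = 0.3 × 3.6 × 1.5 = 1.62.
Odds after that evidence = (113/9887) × 1.62 = 9153/494350.
Target odds = 0.75/0.25 = 3.
Need 1.8ⁿ ≥ 3 ÷ (9153/494350) = 494350/3051.
1.8⁸ = 43046721/390625 falls short of 494350/3051 but 1.8⁹ = 387420489/1953125 reaches it, so n = 9.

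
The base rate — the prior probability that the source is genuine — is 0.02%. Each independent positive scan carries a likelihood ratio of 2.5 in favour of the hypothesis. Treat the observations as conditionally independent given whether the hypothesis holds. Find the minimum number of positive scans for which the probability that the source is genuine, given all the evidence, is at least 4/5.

11

Prior odds = 0.0002/0.9998 = 1/4999.
Likelihood ratio per positive scan = 2.5.
Target posterior odds = 0.8/0.2 = 4.
Require 2.5ⁿ ≥ 4 ÷ (1/4999) = 19996.
2.5¹⁰ = 9765625/1024 falls short of 19996 but 2.5¹¹ = 48828125/2048 reaches it, so n = 11.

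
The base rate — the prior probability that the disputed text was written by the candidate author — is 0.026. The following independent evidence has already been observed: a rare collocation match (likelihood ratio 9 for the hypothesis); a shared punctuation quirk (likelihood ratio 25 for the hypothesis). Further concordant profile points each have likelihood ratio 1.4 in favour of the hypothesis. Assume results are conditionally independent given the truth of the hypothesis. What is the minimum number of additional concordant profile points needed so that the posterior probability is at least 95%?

4

Prior odds = 0.026/0.974 = 13/487.
Combined Bayes factor of the evidence already in hand = 9 × 25 = 225.
Odds after that evidence = (13/487) × 225 = 2925/487.
Target odds = 0.95/0.05 = 19.
Need 1.4ⁿ ≥ 19 ÷ (2925/487) = 9253/2925.
1.4³ = 2.744 falls short of 9253/2925 but 1.4⁴ = 3.8416 reaches it, so n = 4.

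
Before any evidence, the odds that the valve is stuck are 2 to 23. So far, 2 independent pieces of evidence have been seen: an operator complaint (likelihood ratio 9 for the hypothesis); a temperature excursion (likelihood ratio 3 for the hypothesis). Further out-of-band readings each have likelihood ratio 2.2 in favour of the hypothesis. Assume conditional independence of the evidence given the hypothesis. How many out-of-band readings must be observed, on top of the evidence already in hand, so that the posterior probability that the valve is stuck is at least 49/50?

Prior odds = 2/23.
Combined Bayes factor of the evidence already in hand = 9 × 3 = 27.
Odds after that evidence = (2/23) × 27 = 54/23.
Target odds = 0.98/0.02 = 49.
Need 2.2ⁿ ≥ 49 ÷ (54/23) = 1127/54.
2.2³ = 10.648 falls short of 1127/54 but 2.2⁴ = 23.4256 reaches it, so n = 4.

4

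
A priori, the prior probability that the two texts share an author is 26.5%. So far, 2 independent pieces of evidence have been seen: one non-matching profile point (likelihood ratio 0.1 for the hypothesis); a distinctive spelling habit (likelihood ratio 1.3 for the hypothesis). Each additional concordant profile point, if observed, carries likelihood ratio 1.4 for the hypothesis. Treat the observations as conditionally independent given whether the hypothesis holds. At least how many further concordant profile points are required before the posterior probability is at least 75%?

Prior odds = 0.265/0.735 = 53/147.
Combined Bayes factor of the evidence already in hand = 0.1 × 1.3 = 0.13.
Odds after that evidence = (53/147) × 0.13 = 689/14700.
Target odds = 0.75/0.25 = 3.
Need 1.4ⁿ ≥ 3 ÷ (689/14700) = 44100/689.
1.4¹² ≈56.6939 falls short of 44100/689 but 1.4¹³ ≈79.3715 reaches it, so n = 13.

13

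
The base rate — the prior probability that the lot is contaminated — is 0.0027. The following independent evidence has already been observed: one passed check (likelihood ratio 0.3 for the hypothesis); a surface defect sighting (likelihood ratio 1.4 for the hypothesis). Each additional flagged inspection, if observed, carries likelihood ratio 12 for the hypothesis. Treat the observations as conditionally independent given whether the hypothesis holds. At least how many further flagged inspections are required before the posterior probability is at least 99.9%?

Prior odds = 0.0027/0.9973 = 27/9973.
Combined Bayes factor of the evidence already in hand = 0.3 × 1.4 = 0.42.
Odds after that evidence = (27/9973) × 0.42 = 567/498650.
Target odds = 0.999/0.001 = 999.
Need 12ⁿ ≥ 999 ÷ (567/498650) = 18450050/21.
12⁵ = 248832 falls short of 18450050/21 but 12⁶ = 2985984 reaches it, so n = 6.

6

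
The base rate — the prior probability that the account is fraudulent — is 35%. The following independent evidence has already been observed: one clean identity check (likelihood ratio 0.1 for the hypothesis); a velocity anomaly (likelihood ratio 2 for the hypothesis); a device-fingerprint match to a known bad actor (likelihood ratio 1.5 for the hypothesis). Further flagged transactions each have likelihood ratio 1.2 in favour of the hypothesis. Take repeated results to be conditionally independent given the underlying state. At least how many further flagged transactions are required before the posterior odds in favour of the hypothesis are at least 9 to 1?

Prior odds = 0.35/0.65 = 7/13.
Combined Bayes factor of the evidence already in hand = 0.1 × 2 × 1.5 = 0.3.
Odds after that evidence = (7/13) × 0.3 = 21/130.
Target odds = 9.
Need 1.2ⁿ ≥ 9 ÷ (21/130) = 390/7.
1.2²² ≈55.2061 falls short of 390/7 but 1.2²³ ≈66.2474 reaches it, so n = 23.

23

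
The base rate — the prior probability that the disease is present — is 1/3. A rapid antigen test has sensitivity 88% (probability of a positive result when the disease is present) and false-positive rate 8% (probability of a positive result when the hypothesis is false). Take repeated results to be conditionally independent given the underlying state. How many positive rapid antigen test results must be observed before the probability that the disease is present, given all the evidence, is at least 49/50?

2

Prior odds: (1/3) ÷ (2/3) = 0.5.
Likelihood ratio of a positive result = 0.88/0.08 = 11.
Target odds: 0.98 ÷ 0.02 = 49.
Need 0.5 × 11ⁿ ≥ 49, i.e. 11ⁿ ≥ 98.
11¹ = 11 falls short of 98 but 11² = 121 reaches it, so n = 2.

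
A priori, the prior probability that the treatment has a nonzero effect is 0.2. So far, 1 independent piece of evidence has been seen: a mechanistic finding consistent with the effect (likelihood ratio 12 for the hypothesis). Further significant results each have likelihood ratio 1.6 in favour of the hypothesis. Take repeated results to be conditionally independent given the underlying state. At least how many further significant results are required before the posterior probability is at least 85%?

Prior odds = 0.2/0.8 = 0.25.
Bayes factor of the evidence already in hand = 12.
Odds after that evidence = 0.25 × 12 = 3.
Target odds = 0.85/0.15 = 17/3.
Need 1.6ⁿ ≥ 17/3 ÷ 3 = 17/9.
1.6¹ = 1.6 falls short of 17/9 but 1.6² = 2.56 reaches it, so n = 2.

2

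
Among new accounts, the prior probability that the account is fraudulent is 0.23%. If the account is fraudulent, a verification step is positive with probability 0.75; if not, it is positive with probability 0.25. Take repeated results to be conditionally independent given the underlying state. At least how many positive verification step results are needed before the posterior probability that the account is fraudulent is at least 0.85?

8

Prior odds: 0.0023 ÷ 0.9977 = 23/9977.
Likelihood ratio of a positive = 0.75/0.25 = 3.
Target posterior odds = 0.85/0.15 = 17/3.
Need (23/9977) × 3ⁿ ≥ 17/3, i.e. 3ⁿ ≥ 169609/69.
3⁷ = 2187 falls short of 169609/69 but 3⁸ = 6561 reaches it, so n = 8.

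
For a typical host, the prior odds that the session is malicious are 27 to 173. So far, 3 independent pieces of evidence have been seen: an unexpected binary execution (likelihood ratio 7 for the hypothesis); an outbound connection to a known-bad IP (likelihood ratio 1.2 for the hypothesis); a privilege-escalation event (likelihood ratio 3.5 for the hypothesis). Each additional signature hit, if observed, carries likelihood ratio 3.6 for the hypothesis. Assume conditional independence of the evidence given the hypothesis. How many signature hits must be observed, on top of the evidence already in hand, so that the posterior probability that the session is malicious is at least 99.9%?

Prior odds = 27/173.
Combined Bayes factor of the evidence already in hand = 7 × 1.2 × 3.5 = 29.4.
Odds after that evidence = (27/173) × 29.4 = 3969/865.
Target odds = 0.999/0.001 = 999.
Need 3.6ⁿ ≥ 999 ÷ (3969/865) = 32005/147.
3.6⁴ = 167.9616 falls short of 32005/147 but 3.6⁵ = 604.66176 reaches it, so n = 5.

5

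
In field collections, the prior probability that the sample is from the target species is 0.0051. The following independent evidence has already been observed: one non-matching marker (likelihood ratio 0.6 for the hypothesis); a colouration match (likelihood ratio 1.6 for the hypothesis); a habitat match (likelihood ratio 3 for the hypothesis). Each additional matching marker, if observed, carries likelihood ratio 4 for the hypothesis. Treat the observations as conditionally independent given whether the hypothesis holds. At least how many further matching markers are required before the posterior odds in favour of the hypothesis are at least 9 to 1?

5

Prior odds = 0.0051/0.9949 = 51/9949.
Combined Bayes factor of the evidence already in hand = 0.6 × 1.6 × 3 = 2.88.
Odds after that evidence = (51/9949) × 2.88 = 3672/248725.
Target odds = 9.
Need 4ⁿ ≥ 9 ÷ (3672/248725) = 248725/408.
4⁴ = 256 falls short of 248725/408 but 4⁵ = 1024 reaches it, so n = 5.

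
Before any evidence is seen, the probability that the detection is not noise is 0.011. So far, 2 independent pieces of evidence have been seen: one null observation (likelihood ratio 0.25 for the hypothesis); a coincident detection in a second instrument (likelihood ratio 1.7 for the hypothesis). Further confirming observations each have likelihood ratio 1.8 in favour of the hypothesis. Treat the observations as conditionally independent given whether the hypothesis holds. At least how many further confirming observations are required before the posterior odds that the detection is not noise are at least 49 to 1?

Prior odds = 0.011/0.989 = 11/989.
Combined Bayes factor of the evidence already in hand = 0.25 × 1.7 = 0.425.
Odds after that evidence = (11/989) × 0.425 = 187/39560.
Target odds = 49.
Need 1.8ⁿ ≥ 49 ÷ (187/39560) = 1938440/187.
1.8¹⁵ ≈6746.64 falls short of 1938440/187 but 1.8¹⁶ ≈12144 reaches it, so n = 16.

16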